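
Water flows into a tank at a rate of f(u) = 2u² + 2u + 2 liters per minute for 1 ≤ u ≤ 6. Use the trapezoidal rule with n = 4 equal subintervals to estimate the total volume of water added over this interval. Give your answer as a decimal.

Δu = (6 − 1)/4 = 1.25.
f(1) = 6, f(2.25) = 16.625, f(3.5) = 33.5, f(4.75) = 56.625, f(6) = 86.
T_4 = (Δu/2)·[f(u_0) + 2f(u_1) + 2f(u_2) + 2f(u_3) + f(u_4)].
Sum = 190.9375.

190.9375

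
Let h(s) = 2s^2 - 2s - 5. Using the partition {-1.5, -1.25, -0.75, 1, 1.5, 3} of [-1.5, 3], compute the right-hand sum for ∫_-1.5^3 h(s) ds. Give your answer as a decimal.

Subinterval widths: 0.25, 0.5, 1.75, 0.5, 1.5.
Right endpoints: -1.25, -0.75, 1, 1.5, 3.
h(-1.25) = 0.625, h(-0.75) = -2.375, h(1) = -5, h(1.5) = -3.5, h(3) = 7.
Sum = Σ Δs_i · h(s_i).
Sum = -1.03125.

-1.03125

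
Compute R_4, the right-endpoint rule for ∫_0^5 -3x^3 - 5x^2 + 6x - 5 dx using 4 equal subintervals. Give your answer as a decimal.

Δx = (5 − 0)/4 = 1.25.
Right endpoints: 1.25, 2.5, 3.75, 5.
f(1.25) = -11.171875, f(2.5) = -68.125, f(3.75) = -211.015625, f(5) = -475.
Sum = Δx · [f(1.25) + f(2.5) + f(3.75) + f(5)].
Sum = -956.640625.

-956.640625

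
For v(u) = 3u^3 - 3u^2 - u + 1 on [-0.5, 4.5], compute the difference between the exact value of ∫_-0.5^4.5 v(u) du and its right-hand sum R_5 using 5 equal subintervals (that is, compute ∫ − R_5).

Exact integral: ∫_-0.5^4.5 v(u) du = 211.25.
R_5 = 328.125.
Error = 211.25 − 328.125 = -116.875.

-116.875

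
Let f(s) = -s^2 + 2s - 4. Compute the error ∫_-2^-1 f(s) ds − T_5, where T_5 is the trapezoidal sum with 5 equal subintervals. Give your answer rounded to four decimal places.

Exact integral: ∫_-2^-1 f(s) ds ≈ -9.333333.
T_5 = -9.34.
Error ≈ -9.333333 − (-9.34) ≈ 0.0067.

0.0067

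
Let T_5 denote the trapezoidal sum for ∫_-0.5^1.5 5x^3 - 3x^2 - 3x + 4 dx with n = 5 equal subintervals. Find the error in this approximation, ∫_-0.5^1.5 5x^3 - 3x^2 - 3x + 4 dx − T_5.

-0.24

Exact integral: ∫_-0.5^1.5 f(x) dx = 7.75.
T_5 = 7.99.
Error = 7.75 − 7.99 = -0.24.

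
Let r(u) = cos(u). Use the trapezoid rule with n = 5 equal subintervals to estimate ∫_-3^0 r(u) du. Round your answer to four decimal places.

0.1369

Δu = (0 − (-3))/5 = 0.6.
r(-3) ≈ -0.9900, r(-2.4) ≈ -0.7374, r(-1.8) ≈ -0.2272, r(-1.2) ≈ 0.3624, r(-0.6) ≈ 0.8253, r(0) ≈ 1.0000.
T_5 = (Δu/2)·[r(u_0) + 2r(u_1) + ... + 2r(u_{4}) + r(u_5)].
Sum ≈ 0.1369.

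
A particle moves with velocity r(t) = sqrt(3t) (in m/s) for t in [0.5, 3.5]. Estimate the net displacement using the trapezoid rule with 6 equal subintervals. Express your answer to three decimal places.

7.137

Δt = (3.5 − 0.5)/6 = 0.5.
r(0.5) ≈ 1.225, r(1) ≈ 1.732, r(1.5) ≈ 2.121, r(2) ≈ 2.449, r(2.5) ≈ 2.739, r(3) ≈ 3.000, r(3.5) ≈ 3.240.
T_6 = (Δt/2)·[r(t_0) + 2r(t_1) + ... + 2r(t_{5}) + r(t_6)].
Sum ≈ 7.137.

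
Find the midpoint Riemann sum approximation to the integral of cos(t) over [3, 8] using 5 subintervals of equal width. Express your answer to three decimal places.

Δt = (8 − 3)/5 = 1.
Midpoints: 3.5, 4.5, 5.5, 6.5, 7.5.
f(3.5) ≈ -0.936, f(4.5) ≈ -0.211, f(5.5) ≈ 0.709, f(6.5) ≈ 0.977, f(7.5) ≈ 0.347.
Sum = Δt · [f(3.5) + f(4.5) + f(5.5) + f(6.5) + f(7.5)].
Sum ≈ 0.885.

0.885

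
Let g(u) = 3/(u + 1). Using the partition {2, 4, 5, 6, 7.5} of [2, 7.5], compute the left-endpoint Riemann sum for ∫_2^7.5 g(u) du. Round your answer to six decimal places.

Subinterval widths: 2, 1, 1, 1.5.
Left endpoints: 2, 4, 5, 6.
g(2) = 1, g(4) = 0.6, g(5) = 0.5, g(6) = 3/7.
Sum = Σ Δu_i · g(u_i).
Sum ≈ 3.742857.

3.742857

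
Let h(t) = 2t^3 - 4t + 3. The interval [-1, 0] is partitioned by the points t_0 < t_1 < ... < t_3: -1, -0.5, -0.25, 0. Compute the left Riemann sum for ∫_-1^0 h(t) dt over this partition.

4.6796875

Subinterval widths: 0.5, 0.25, 0.25.
Left endpoints: -1, -0.5, -0.25.
h(-1) = 5, h(-0.5) = 4.75, h(-0.25) = 3.96875.
Sum = Σ Δt_i · h(t_i).
Sum = 4.6796875.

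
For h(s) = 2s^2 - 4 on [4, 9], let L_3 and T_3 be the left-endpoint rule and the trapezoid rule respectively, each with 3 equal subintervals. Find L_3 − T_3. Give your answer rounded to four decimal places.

-108.3333

L_3 ≈ 319.629630.
T_3 ≈ 427.962963.
L_3 − T_3 ≈ -108.3333.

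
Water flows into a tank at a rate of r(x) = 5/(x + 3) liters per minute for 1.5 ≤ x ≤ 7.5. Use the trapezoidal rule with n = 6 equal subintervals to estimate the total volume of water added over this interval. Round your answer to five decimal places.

Δx = (7.5 − 1.5)/6 = 1.
r(1.5) = 10/9, r(2.5) = 10/11, r(3.5) = 10/13, r(4.5) = 2/3, r(5.5) = 10/17, r(6.5) = 10/19, r(7.5) = 10/21.
T_6 = (Δx/2)·[r(x_0) + 2r(x_1) + ... + 2r(x_{5}) + r(x_6)].
Sum ≈ 4.25319.

4.25319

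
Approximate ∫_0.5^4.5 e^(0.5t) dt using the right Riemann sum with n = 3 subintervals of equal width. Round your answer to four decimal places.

22.4798

Δt = (4.5 − 0.5)/3 = 4/3.
Right endpoints: 11/6, 19/6, 4.5.
f(11/6) ≈ 2.5009, f(19/6) ≈ 4.8712, f(4.5) ≈ 9.4877.
Sum = Δt · [f(11/6) + f(19/6) + f(4.5)].
Sum ≈ 22.4798.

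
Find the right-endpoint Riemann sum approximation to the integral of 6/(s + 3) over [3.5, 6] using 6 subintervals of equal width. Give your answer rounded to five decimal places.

1.90010

Δs = (6 − 3.5)/6 = 5/12.
Right endpoints: 47/12, 13/3, 4.75, 31/6, 67/12, 6.
f(47/12) = 72/83, f(13/3) = 9/11, f(4.75) = 24/31, f(31/6) = 36/49, f(67/12) = 72/103, f(6) = 2/3.
Sum = Δs · [f(47/12) + f(13/3) + f(4.75) + ...].
Sum ≈ 1.90010.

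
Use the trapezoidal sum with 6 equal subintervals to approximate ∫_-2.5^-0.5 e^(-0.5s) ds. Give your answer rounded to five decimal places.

Δs = (-0.5 − (-2.5))/6 = 1/3.
f(-2.5) ≈ 3.49034, f(-13/6) ≈ 2.95451, f(-11/6) ≈ 2.50094, f(-1.5) ≈ 2.11700, f(-7/6) ≈ 1.79200, f(-5/6) ≈ 1.51690, f(-0.5) ≈ 1.28403.
T_6 = (Δs/2)·[f(s_0) + 2f(s_1) + ... + 2f(s_{5}) + f(s_6)].
Sum ≈ 4.42284.

4.42284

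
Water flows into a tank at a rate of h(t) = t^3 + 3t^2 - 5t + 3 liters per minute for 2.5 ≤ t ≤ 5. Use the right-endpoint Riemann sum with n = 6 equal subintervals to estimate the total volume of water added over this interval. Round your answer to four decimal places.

Δt = (5 − 2.5)/6 = 5/12.
Right endpoints: 35/12, 10/3, 3.75, 25/6, 55/12, 5.
h(35/12) = 66959/1728, h(10/3) = 1531/27, h(3.75) = 79.171875, h(25/6) = 23023/216, h(55/12) = 240859/1728, h(5) = 178.
Sum = Δt · [h(35/12) + h(10/3) + h(3.75) + ...].
Sum ≈ 249.4162.

249.4162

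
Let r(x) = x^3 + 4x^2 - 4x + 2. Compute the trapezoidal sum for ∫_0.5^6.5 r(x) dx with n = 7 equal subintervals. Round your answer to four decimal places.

750.9031

Δx = (6.5 − 0.5)/7 = 6/7.
r(0.5) = 1.125, r(19/14) = 17667/2744, r(31/14) = 64791/2744, r(43/14) = 154827/2744, r(55/14) = 298143/2744, r(67/14) = 505107/2744, r(79/14) = 786087/2744, r(6.5) = 419.625.
T_7 = (Δx/2)·[r(x_0) + 2r(x_1) + ... + 2r(x_{6}) + r(x_7)].
Sum ≈ 750.9031.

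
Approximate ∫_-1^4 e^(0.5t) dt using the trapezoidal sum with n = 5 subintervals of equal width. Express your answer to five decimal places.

13.84649

Δt = (4 − (-1))/5 = 1.
f(-1) ≈ 0.60653, f(0) ≈ 1.00000, f(1) ≈ 1.64872, f(2) ≈ 2.71828, f(3) ≈ 4.48169, f(4) ≈ 7.38906.
T_5 = (Δt/2)·[f(t_0) + 2f(t_1) + ... + 2f(t_{4}) + f(t_5)].
Sum ≈ 13.84649.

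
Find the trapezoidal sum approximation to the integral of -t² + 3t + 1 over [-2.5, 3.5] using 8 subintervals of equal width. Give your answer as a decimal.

-5.0625

Δt = (3.5 − (-2.5))/8 = 0.75.
f(-2.5) = -12.75, f(-1.75) = -7.3125, f(-1) = -3, f(-0.25) = 0.1875, f(0.5) = 2.25, f(1.25) = 3.1875, f(2) = 3, f(2.75) = 1.6875, f(3.5) = -0.75.
T_8 = (Δt/2)·[f(t_0) + 2f(t_1) + ... + 2f(t_{7}) + f(t_8)].
Sum = -5.0625.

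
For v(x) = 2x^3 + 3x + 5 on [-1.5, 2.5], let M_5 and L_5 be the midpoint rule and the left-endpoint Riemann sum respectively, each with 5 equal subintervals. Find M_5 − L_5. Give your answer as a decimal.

M_5 = 42.36.
L_5 = 24.28.
M_5 − L_5 = 18.08.

18.08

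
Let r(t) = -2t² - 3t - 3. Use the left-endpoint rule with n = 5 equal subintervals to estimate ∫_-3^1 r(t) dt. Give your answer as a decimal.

Δt = (1 − (-3))/5 = 0.8.
Left endpoints: -3, -2.2, -1.4, -0.6, 0.2.
r(-3) = -12, r(-2.2) = -6.08, r(-1.4) = -2.72, r(-0.6) = -1.92, r(0.2) = -3.68.
Sum = Δt · [r(-3) + r(-2.2) + r(-1.4) + r(-0.6) + r(0.2)].
Sum = -21.12.

-21.12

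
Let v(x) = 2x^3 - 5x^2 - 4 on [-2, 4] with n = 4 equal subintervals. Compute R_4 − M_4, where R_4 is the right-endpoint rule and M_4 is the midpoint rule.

R_4 = 41.25.
M_4 = -25.125.
R_4 − M_4 = 66.375.

66.375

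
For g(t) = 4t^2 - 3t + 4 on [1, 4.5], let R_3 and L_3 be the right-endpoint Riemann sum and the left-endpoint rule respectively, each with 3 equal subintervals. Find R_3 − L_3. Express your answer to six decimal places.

R_3 ≈ 147.25925926.
L_3 ≈ 69.67592593.
R_3 − L_3 ≈ 77.583333.

77.583333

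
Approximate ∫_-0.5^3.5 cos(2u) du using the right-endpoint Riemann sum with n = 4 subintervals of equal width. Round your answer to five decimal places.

Δu = (3.5 − (-0.5))/4 = 1.
Right endpoints: 0.5, 1.5, 2.5, 3.5.
f(0.5) ≈ 0.54030, f(1.5) ≈ -0.98999, f(2.5) ≈ 0.28366, f(3.5) ≈ 0.75390.
Sum = Δu · [f(0.5) + f(1.5) + f(2.5) + f(3.5)].
Sum ≈ 0.58787.

0.58787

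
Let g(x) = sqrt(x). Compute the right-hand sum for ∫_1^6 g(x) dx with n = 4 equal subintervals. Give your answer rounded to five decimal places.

9.99971

Δx = (6 − 1)/4 = 1.25.
Right endpoints: 2.25, 3.5, 4.75, 6.
g(2.25) ≈ 1.50000, g(3.5) ≈ 1.87083, g(4.75) ≈ 2.17945, g(6) ≈ 2.44949.
Sum = Δx · [g(2.25) + g(3.5) + g(4.75) + g(6)].
Sum ≈ 9.99971.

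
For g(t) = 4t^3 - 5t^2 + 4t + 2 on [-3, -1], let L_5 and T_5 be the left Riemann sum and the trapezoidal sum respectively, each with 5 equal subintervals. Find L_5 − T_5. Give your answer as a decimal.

-30.4

L_5 = -167.28.
T_5 = -136.88.
L_5 − T_5 = -30.4.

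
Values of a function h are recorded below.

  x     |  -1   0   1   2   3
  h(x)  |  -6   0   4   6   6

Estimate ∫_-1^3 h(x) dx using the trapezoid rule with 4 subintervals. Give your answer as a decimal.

10

Δx = 1.
T_4 = (1/2)·[(-6) + 2·0 + 2·4 + 2·6 + 6] = 10.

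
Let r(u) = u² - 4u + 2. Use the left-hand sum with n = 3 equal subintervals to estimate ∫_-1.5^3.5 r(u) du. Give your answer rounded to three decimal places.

16.065

Δu = (3.5 − (-1.5))/3 = 5/3.
Left endpoints: -1.5, 1/6, 11/6.
r(-1.5) = 10.25, r(1/6) = 49/36, r(11/6) = -71/36.
Sum = Δu · [r(-1.5) + r(1/6) + r(11/6)].
Sum ≈ 16.065.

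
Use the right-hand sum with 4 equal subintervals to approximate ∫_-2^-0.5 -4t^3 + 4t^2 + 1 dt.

19.88671875

Δt = (-0.5 − (-2))/4 = 0.375.
Right endpoints: -1.625, -1.25, -0.875, -0.5.
f(-1.625) = 28.7265625, f(-1.25) = 15.0625, f(-0.875) = 6.7421875, f(-0.5) = 2.5.
Sum = Δt · [f(-1.625) + f(-1.25) + f(-0.875) + f(-0.5)].
Sum = 19.88671875.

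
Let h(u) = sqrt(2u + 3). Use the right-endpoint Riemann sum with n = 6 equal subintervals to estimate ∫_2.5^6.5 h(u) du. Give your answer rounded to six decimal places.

Δu = (6.5 − 2.5)/6 = 2/3.
Right endpoints: 19/6, 23/6, 4.5, 31/6, 35/6, 6.5.
h(19/6) ≈ 3.055050, h(23/6) ≈ 3.265986, h(4.5) ≈ 3.464102, h(31/6) ≈ 3.651484, h(35/6) ≈ 3.829708, h(6.5) ≈ 4.000000.
Sum = Δu · [h(19/6) + h(23/6) + h(4.5) + ...].
Sum ≈ 14.177554.

14.177554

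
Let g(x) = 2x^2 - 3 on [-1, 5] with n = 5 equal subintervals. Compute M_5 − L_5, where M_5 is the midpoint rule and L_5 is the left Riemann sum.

24.48

M_5 = 64.56.
L_5 = 40.08.
M_5 − L_5 = 24.48.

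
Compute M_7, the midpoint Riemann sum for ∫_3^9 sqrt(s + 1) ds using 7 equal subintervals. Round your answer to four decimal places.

Δs = (9 − 3)/7 = 6/7.
Midpoints: 24/7, 30/7, 36/7, 6, 48/7, 54/7, 60/7.
f(24/7) ≈ 2.1044, f(30/7) ≈ 2.2991, f(36/7) ≈ 2.4785, f(6) ≈ 2.6458, f(48/7) ≈ 2.8031, f(54/7) ≈ 2.9520, f(60/7) ≈ 3.0938.
Sum = Δs · [f(24/7) + f(30/7) + f(36/7) + ...].
Sum ≈ 15.7513.

15.7513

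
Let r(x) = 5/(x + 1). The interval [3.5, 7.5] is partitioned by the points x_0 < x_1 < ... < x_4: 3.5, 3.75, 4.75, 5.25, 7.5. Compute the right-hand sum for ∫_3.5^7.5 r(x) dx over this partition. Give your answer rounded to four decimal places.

2.8563

Subinterval widths: 0.25, 1, 0.5, 2.25.
Right endpoints: 3.75, 4.75, 5.25, 7.5.
r(3.75) = 20/19, r(4.75) = 20/23, r(5.25) = 0.8, r(7.5) = 10/17.
Sum = Σ Δx_i · r(x_i).
Sum ≈ 2.8563.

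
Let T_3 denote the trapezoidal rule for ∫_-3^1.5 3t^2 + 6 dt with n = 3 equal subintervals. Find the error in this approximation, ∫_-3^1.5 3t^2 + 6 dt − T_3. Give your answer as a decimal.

-5.0625

Exact integral: ∫_-3^1.5 f(t) dt = 57.375.
T_3 = 62.4375.
Error = 57.375 − 62.4375 = -5.0625.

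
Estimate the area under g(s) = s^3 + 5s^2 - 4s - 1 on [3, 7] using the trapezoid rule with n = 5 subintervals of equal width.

1031.2

Δs = (7 − 3)/5 = 0.8.
g(3) = 59, g(3.8) = 110.872, g(4.6) = 183.736, g(5.4) = 280.664, g(6.2) = 404.728, g(7) = 559.
T_5 = (Δs/2)·[g(s_0) + 2g(s_1) + ... + 2g(s_{4}) + g(s_5)].
Sum = 1031.2.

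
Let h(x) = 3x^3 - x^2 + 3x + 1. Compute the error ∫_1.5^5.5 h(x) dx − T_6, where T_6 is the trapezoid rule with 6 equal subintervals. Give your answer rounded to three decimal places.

Exact integral: ∫_1.5^5.5 h(x) dx ≈ 674.16667.
T_6 ≈ 683.20370.
Error ≈ 674.16667 − 683.20370 ≈ -9.037.

-9.037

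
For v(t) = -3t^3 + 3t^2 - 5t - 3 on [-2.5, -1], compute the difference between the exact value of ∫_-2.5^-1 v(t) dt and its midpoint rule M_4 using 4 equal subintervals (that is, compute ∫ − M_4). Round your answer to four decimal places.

0.3296

Exact integral: ∫_-2.5^-1 v(t) dt = 51.796875.
M_4 ≈ 51.467285.
Error ≈ 51.796875 − 51.467285 ≈ 0.3296.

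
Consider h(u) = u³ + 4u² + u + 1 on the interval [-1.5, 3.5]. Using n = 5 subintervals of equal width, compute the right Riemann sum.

159.375

Δu = (3.5 − (-1.5))/5 = 1.
Right endpoints: -0.5, 0.5, 1.5, 2.5, 3.5.
h(-0.5) = 1.375, h(0.5) = 2.625, h(1.5) = 14.875, h(2.5) = 44.125, h(3.5) = 96.375.
Sum = Δu · [h(-0.5) + h(0.5) + h(1.5) + h(2.5) + h(3.5)].
Sum = 159.375.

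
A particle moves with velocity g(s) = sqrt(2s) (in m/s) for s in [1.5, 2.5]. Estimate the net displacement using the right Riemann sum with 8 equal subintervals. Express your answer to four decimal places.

Δs = (2.5 − 1.5)/8 = 0.125.
Right endpoints: 1.625, 1.75, 1.875, 2, 2.125, 2.25, 2.375, 2.5.
g(1.625) ≈ 1.8028, g(1.75) ≈ 1.8708, g(1.875) ≈ 1.9365, g(2) ≈ 2.0000, g(2.125) ≈ 2.0616, g(2.25) ≈ 2.1213, g(2.375) ≈ 2.1794, g(2.5) ≈ 2.2361.
Sum = Δs · [g(1.625) + g(1.75) + g(1.875) + ...].
Sum ≈ 2.0261.

2.0261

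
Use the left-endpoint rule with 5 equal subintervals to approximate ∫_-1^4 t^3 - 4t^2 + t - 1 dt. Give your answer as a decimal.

-25

Δt = (4 − (-1))/5 = 1.
Left endpoints: -1, 0, 1, 2, 3.
f(-1) = -7, f(0) = -1, f(1) = -3, f(2) = -7, f(3) = -7.
Sum = Δt · [f(-1) + f(0) + f(1) + f(2) + f(3)].
Sum = -25.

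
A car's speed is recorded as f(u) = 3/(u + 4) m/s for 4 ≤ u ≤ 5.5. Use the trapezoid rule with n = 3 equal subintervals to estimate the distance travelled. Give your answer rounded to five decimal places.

Δu = (5.5 − 4)/3 = 0.5.
f(4) = 0.375, f(4.5) = 6/17, f(5) = 1/3, f(5.5) = 6/19.
T_3 = (Δu/2)·[f(u_0) + 2f(u_1) + 2f(u_2) + f(u_3)].
Sum ≈ 0.51583.

0.51583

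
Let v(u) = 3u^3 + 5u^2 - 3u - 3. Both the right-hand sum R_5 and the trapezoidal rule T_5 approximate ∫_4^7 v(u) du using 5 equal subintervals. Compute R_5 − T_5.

R_5 = 2322.96.
T_5 = 2025.06.
R_5 − T_5 = 297.9.

297.9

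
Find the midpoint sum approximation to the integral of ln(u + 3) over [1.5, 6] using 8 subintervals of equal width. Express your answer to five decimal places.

8.50814

Δu = (6 − 1.5)/8 = 0.5625.
Midpoints: 1.78125, 2.34375, 2.90625, 3.46875, 4.03125, 4.59375, 5.15625, 5.71875.
f(1.78125) ≈ 1.56470, f(2.34375) ≈ 1.67593, f(2.90625) ≈ 1.77601, f(3.46875) ≈ 1.86698, f(4.03125) ≈ 1.95036, f(4.59375) ≈ 2.02733, f(5.15625) ≈ 2.09878, f(5.71875) ≈ 2.16548.
Sum = Δu · [f(1.78125) + f(2.34375) + f(2.90625) + ...].
Sum ≈ 8.50814.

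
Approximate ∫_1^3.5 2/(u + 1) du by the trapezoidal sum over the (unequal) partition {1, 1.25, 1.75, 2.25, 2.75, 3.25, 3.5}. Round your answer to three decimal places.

Subinterval widths: 0.25, 0.5, 0.5, 0.5, 0.5, 0.25.
f(1) = 1, f(1.25) = 8/9, f(1.75) = 8/11, f(2.25) = 8/13, f(2.75) = 8/15, f(3.25) = 8/17, f(3.5) = 4/9.
On each subinterval the trapezoid contributes (Δu_i/2)·[f(u_{i-1}) + f(u_i)].
Sum ≈ 1.628.

1.628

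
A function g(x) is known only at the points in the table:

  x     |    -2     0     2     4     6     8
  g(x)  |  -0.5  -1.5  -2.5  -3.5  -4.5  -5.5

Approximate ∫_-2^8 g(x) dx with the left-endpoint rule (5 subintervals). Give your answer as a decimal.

-25

Δx = 2.
Sum = 2·[(-0.5) + (-1.5) + (-2.5) + (-3.5) + (-4.5)] = -25.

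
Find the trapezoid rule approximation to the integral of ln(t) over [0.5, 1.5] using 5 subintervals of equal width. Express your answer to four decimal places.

-0.0496

Δt = (1.5 − 0.5)/5 = 0.2.
f(0.5) ≈ -0.6931, f(0.7) ≈ -0.3567, f(0.9) ≈ -0.1054, f(1.1) ≈ 0.0953, f(1.3) ≈ 0.2624, f(1.5) ≈ 0.4055.
T_5 = (Δt/2)·[f(t_0) + 2f(t_1) + ... + 2f(t_{4}) + f(t_5)].
Sum ≈ -0.0496.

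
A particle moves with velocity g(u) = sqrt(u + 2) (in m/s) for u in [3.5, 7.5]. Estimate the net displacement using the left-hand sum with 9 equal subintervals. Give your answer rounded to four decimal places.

10.7569

Δu = (7.5 − 3.5)/9 = 4/9.
Left endpoints: 3.5, 71/18, 79/18, 29/6, 95/18, 103/18, 37/6, 119/18, 127/18.
g(3.5) ≈ 2.3452, g(71/18) ≈ 2.4381, g(79/18) ≈ 2.5276, g(29/6) ≈ 2.6141, g(95/18) ≈ 2.6977, g(103/18) ≈ 2.7789, g(37/6) ≈ 2.8577, g(119/18) ≈ 2.9345, g(127/18) ≈ 3.0092.
Sum = Δu · [g(3.5) + g(71/18) + g(79/18) + ...].
Sum ≈ 10.7569.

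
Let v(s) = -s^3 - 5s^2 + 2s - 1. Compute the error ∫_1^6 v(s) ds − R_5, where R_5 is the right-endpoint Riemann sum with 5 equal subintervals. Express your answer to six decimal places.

202.916667

Exact integral: ∫_1^6 v(s) ds ≈ -652.08333333.
R_5 = -855.
Error ≈ -652.08333333 − (-855) ≈ 202.916667.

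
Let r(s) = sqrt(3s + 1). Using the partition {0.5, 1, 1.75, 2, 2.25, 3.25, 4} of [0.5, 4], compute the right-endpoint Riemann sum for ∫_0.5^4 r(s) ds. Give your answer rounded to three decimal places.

10.215

Subinterval widths: 0.5, 0.75, 0.25, 0.25, 1, 0.75.
Right endpoints: 1, 1.75, 2, 2.25, 3.25, 4.
r(1) ≈ 2.000, r(1.75) ≈ 2.500, r(2) ≈ 2.646, r(2.25) ≈ 2.784, r(3.25) ≈ 3.279, r(4) ≈ 3.606.
Sum = Σ Δs_i · r(s_i).
Sum ≈ 10.215.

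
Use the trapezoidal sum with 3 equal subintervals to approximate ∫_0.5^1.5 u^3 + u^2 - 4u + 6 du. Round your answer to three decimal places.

Δu = (1.5 − 0.5)/3 = 1/3.
f(0.5) = 4.375, f(5/6) = 851/216, f(7/6) = 925/216, f(1.5) = 5.625.
T_3 = (Δu/2)·[f(u_0) + 2f(u_1) + 2f(u_2) + f(u_3)].
Sum ≈ 4.407.

4.407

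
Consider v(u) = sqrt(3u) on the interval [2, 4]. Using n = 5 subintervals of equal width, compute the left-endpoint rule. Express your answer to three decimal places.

Δu = (4 − 2)/5 = 0.4.
Left endpoints: 2, 2.4, 2.8, 3.2, 3.6.
v(2) ≈ 2.449, v(2.4) ≈ 2.683, v(2.8) ≈ 2.898, v(3.2) ≈ 3.098, v(3.6) ≈ 3.286.
Sum = Δu · [v(2) + v(2.4) + v(2.8) + v(3.2) + v(3.6)].
Sum ≈ 5.766.

5.766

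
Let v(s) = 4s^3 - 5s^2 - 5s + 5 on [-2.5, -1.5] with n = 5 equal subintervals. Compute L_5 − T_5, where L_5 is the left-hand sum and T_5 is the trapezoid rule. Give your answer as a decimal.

-6.4

L_5 = -46.01.
T_5 = -39.61.
L_5 − T_5 = -6.4.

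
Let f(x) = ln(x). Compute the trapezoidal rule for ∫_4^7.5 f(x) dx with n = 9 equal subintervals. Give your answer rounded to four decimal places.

6.0651

Δx = (7.5 − 4)/9 = 7/18.
f(4) ≈ 1.3863, f(79/18) ≈ 1.4791, f(43/9) ≈ 1.5640, f(31/6) ≈ 1.6422, f(50/9) ≈ 1.7148, f(107/18) ≈ 1.7825, f(19/3) ≈ 1.8458, f(121/18) ≈ 1.9054, f(64/9) ≈ 1.9617, f(7.5) ≈ 2.0149.
T_9 = (Δx/2)·[f(x_0) + 2f(x_1) + ... + 2f(x_{8}) + f(x_9)].
Sum ≈ 6.0651.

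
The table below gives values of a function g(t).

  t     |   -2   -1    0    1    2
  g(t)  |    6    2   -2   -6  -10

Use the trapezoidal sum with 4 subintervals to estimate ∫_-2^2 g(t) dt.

-8

Δt = 1.
T_4 = (1/2)·[6 + 2·2 + 2·(-2) + 2·(-6) + (-10)] = -8.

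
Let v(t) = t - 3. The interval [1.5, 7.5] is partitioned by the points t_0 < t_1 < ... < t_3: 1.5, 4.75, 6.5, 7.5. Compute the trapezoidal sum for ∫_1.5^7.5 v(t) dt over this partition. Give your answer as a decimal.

Subinterval widths: 3.25, 1.75, 1.
v(1.5) = -1.5, v(4.75) = 1.75, v(6.5) = 3.5, v(7.5) = 4.5.
On each subinterval the trapezoid contributes (Δt_i/2)·[v(t_{i-1}) + v(t_i)].
Sum = 9.

9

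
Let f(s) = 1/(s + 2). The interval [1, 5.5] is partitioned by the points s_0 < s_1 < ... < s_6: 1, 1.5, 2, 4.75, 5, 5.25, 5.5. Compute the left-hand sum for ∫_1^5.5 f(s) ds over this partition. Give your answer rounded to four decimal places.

1.1043

Subinterval widths: 0.5, 0.5, 2.75, 0.25, 0.25, 0.25.
Left endpoints: 1, 1.5, 2, 4.75, 5, 5.25.
f(1) = 1/3, f(1.5) = 2/7, f(2) = 0.25, f(4.75) = 4/27, f(5) = 1/7, f(5.25) = 4/29.
Sum = Σ Δs_i · f(s_i).
Sum ≈ 1.1043.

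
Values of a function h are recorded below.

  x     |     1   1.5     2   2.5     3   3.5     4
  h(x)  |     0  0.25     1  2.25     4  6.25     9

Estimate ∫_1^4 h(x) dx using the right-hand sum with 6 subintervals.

Δx = 0.5.
Sum = 0.5·[0.25 + 1 + 2.25 + 4 + 6.25 + 9] = 11.375.

11.375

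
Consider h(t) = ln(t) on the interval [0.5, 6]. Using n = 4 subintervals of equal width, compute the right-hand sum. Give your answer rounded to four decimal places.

Δt = (6 − 0.5)/4 = 1.375.
Right endpoints: 1.875, 3.25, 4.625, 6.
h(1.875) ≈ 0.6286, h(3.25) ≈ 1.1787, h(4.625) ≈ 1.5315, h(6) ≈ 1.7918.
Sum = Δt · [h(1.875) + h(3.25) + h(4.625) + h(6)].
Sum ≈ 7.0544.

7.0544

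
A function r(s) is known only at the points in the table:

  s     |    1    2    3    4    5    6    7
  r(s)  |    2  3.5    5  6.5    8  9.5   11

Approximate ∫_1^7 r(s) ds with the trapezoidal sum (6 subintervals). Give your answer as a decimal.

Δs = 1.
T_6 = (1/2)·[2 + 2·3.5 + 2·5 + 2·6.5 + 2·8 + 2·9.5 + 11] = 39.

39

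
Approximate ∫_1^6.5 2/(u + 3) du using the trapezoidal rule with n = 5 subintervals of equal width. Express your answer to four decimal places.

1.7403

Δu = (6.5 − 1)/5 = 1.1.
f(1) = 0.5, f(2.1) = 20/51, f(3.2) = 10/31, f(4.3) = 20/73, f(5.4) = 5/21, f(6.5) = 4/19.
T_5 = (Δu/2)·[f(u_0) + 2f(u_1) + ... + 2f(u_{4}) + f(u_5)].
Sum ≈ 1.7403.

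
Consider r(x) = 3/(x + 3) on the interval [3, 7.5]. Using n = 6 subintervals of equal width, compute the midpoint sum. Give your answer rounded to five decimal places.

1.67754

Δx = (7.5 − 3)/6 = 0.75.
Midpoints: 3.375, 4.125, 4.875, 5.625, 6.375, 7.125.
r(3.375) = 8/17, r(4.125) = 8/19, r(4.875) = 8/21, r(5.625) = 8/23, r(6.375) = 0.32, r(7.125) = 8/27.
Sum = Δx · [r(3.375) + r(4.125) + r(4.875) + ...].
Sum ≈ 1.67754.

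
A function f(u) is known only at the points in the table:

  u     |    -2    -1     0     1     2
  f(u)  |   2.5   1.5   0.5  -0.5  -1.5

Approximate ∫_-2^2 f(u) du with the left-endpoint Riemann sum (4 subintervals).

Δu = 1.
Sum = 1·[2.5 + 1.5 + 0.5 + (-0.5)] = 4.

4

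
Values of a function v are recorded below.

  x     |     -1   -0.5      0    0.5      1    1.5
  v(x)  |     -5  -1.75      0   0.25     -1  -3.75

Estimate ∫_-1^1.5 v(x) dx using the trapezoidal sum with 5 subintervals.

-3.4375

Δx = 0.5.
T_5 = (0.5/2)·[(-5) + 2·(-1.75) + 2·0 + 2·0.25 + 2·(-1) + (-3.75)] = -3.4375.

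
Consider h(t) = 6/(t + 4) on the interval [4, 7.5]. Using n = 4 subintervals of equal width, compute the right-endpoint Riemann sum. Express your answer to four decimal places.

Δt = (7.5 − 4)/4 = 0.875.
Right endpoints: 4.875, 5.75, 6.625, 7.5.
h(4.875) = 48/71, h(5.75) = 8/13, h(6.625) = 48/85, h(7.5) = 12/23.
Sum = Δt · [h(4.875) + h(5.75) + h(6.625) + h(7.5)].
Sum ≈ 2.0807.

2.0807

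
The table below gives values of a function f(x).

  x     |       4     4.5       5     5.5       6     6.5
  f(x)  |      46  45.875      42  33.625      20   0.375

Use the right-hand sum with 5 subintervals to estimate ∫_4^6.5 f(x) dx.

Δx = 0.5.
Sum = 0.5·[45.875 + 42 + 33.625 + 20 + 0.375] = 70.9375.

70.9375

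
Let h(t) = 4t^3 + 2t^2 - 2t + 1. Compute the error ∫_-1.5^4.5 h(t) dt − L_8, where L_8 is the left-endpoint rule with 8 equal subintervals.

139.5

Exact integral: ∫_-1.5^4.5 h(t) dt = 456.
L_8 = 316.5.
Error = 456 − 316.5 = 139.5.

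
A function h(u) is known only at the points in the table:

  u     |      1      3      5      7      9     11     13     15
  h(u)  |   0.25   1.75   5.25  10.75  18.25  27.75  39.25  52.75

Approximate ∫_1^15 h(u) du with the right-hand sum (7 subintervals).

Δu = 2.
Sum = 2·[1.75 + 5.25 + 10.75 + 18.25 + 27.75 + 39.25 + 52.75] = 311.5.

311.5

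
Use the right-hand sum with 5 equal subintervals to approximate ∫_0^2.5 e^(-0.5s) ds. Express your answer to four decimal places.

Δs = (2.5 − 0)/5 = 0.5.
Right endpoints: 0.5, 1, 1.5, 2, 2.5.
f(0.5) ≈ 0.7788, f(1) ≈ 0.6065, f(1.5) ≈ 0.4724, f(2) ≈ 0.3679, f(2.5) ≈ 0.2865.
Sum = Δs · [f(0.5) + f(1) + f(1.5) + f(2) + f(2.5)].
Sum ≈ 1.2560.

1.2560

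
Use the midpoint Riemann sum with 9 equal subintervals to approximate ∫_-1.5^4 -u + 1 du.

-1.375

Δu = (4 − (-1.5))/9 = 11/18.
Midpoints: -43/36, -7/12, 1/36, 23/36, 1.25, 67/36, 89/36, 37/12, 133/36.
f(-43/36) = 79/36, f(-7/12) = 19/12, f(1/36) = 35/36, f(23/36) = 13/36, f(1.25) = -0.25, f(67/36) = -31/36, f(89/36) = -53/36, f(37/12) = -25/12, f(133/36) = -97/36.
Sum = Δu · [f(-43/36) + f(-7/12) + f(1/36) + ...].
Sum = -1.375.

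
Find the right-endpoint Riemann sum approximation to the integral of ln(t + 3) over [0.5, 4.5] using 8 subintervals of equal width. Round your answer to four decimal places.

Δt = (4.5 − 0.5)/8 = 0.5.
Right endpoints: 1, 1.5, 2, 2.5, 3, 3.5, 4, 4.5.
f(1) ≈ 1.3863, f(1.5) ≈ 1.5041, f(2) ≈ 1.6094, f(2.5) ≈ 1.7047, f(3) ≈ 1.7918, f(3.5) ≈ 1.8718, f(4) ≈ 1.9459, f(4.5) ≈ 2.0149.
Sum = Δt · [f(1) + f(1.5) + f(2) + ...].
Sum ≈ 6.9145.

6.9145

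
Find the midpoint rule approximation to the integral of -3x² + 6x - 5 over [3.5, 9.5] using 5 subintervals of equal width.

-608.34

Δx = (9.5 − 3.5)/5 = 1.2.
Midpoints: 4.1, 5.3, 6.5, 7.7, 8.9.
f(4.1) = -30.83, f(5.3) = -57.47, f(6.5) = -92.75, f(7.7) = -136.67, f(8.9) = -189.23.
Sum = Δx · [f(4.1) + f(5.3) + f(6.5) + f(7.7) + f(8.9)].
Sum = -608.34.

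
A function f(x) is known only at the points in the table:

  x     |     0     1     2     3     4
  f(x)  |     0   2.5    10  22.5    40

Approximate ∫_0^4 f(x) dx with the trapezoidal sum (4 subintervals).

Δx = 1.
T_4 = (1/2)·[0 + 2·2.5 + 2·10 + 2·22.5 + 40] = 55.

55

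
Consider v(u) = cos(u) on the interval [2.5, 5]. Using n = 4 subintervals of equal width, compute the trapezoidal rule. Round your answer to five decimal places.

Δu = (5 − 2.5)/4 = 0.625.
v(2.5) ≈ -0.80114, v(3.125) ≈ -0.99986, v(3.75) ≈ -0.82056, v(4.375) ≈ -0.33102, v(5) ≈ 0.28366.
T_4 = (Δu/2)·[v(u_0) + 2v(u_1) + 2v(u_2) + 2v(u_3) + v(u_4)].
Sum ≈ -1.50637.

-1.50637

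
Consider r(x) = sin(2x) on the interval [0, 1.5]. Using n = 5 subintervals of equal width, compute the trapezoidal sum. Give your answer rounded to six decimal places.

0.964966

Δx = (1.5 − 0)/5 = 0.3.
r(0) ≈ 0.000000, r(0.3) ≈ 0.564642, r(0.6) ≈ 0.932039, r(0.9) ≈ 0.973848, r(1.2) ≈ 0.675463, r(1.5) ≈ 0.141120.
T_5 = (Δx/2)·[r(x_0) + 2r(x_1) + ... + 2r(x_{4}) + r(x_5)].
Sum ≈ 0.964966.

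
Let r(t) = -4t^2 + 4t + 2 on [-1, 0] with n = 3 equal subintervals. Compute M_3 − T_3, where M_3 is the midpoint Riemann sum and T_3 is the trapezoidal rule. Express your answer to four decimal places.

0.1111

M_3 ≈ -1.296296.
T_3 ≈ -1.407407.
M_3 − T_3 ≈ 0.1111.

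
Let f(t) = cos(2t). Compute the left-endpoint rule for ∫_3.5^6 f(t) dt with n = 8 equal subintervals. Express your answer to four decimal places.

-0.5913

Δt = (6 − 3.5)/8 = 0.3125.
Left endpoints: 3.5, 3.8125, 4.125, 4.4375, 4.75, 5.0625, 5.375, 5.6875.
f(3.5) ≈ 0.7539, f(3.8125) ≈ 0.2270, f(4.125) ≈ -0.3857, f(4.4375) ≈ -0.8526, f(4.75) ≈ -0.9972, f(5.0625) ≈ -0.7647, f(5.375) ≈ -0.2431, f(5.6875) ≈ 0.3704.
Sum = Δt · [f(3.5) + f(3.8125) + f(4.125) + ...].
Sum ≈ -0.5913.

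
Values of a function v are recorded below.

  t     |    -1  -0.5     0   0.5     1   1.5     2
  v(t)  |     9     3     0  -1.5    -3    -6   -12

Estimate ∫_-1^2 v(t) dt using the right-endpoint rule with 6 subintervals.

-9.75

Δt = 0.5.
Sum = 0.5·[3 + 0 + (-1.5) + (-3) + (-6) + (-12)] = -9.75.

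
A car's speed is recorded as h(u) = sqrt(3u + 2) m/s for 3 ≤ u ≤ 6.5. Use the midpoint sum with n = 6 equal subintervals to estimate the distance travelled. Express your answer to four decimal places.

14.0482

Δu = (6.5 − 3)/6 = 7/12.
Midpoints: 79/24, 3.875, 107/24, 121/24, 5.625, 149/24.
h(79/24) ≈ 3.4460, h(3.875) ≈ 3.6912, h(107/24) ≈ 3.9211, h(121/24) ≈ 4.1382, h(5.625) ≈ 4.3445, h(149/24) ≈ 4.5415.
Sum = Δu · [h(79/24) + h(3.875) + h(107/24) + ...].
Sum ≈ 14.0482.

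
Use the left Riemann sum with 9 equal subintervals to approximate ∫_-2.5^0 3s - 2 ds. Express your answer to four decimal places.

Δs = (0 − (-2.5))/9 = 5/18.
Left endpoints: -2.5, -20/9, -35/18, -5/3, -25/18, -10/9, -5/6, -5/9, -5/18.
f(-2.5) = -9.5, f(-20/9) = -26/3, f(-35/18) = -47/6, f(-5/3) = -7, f(-25/18) = -37/6, f(-10/9) = -16/3, f(-5/6) = -4.5, f(-5/9) = -11/3, f(-5/18) = -17/6.
Sum = Δs · [f(-2.5) + f(-20/9) + f(-35/18) + ...].
Sum ≈ -15.4167.

-15.4167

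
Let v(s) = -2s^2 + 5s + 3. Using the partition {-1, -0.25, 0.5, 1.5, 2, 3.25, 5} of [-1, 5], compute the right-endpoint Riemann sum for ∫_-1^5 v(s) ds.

-27.375

Subinterval widths: 0.75, 0.75, 1, 0.5, 1.25, 1.75.
Right endpoints: -0.25, 0.5, 1.5, 2, 3.25, 5.
v(-0.25) = 1.625, v(0.5) = 5, v(1.5) = 6, v(2) = 5, v(3.25) = -1.875, v(5) = -22.
Sum = Σ Δs_i · v(s_i).
Sum = -27.375.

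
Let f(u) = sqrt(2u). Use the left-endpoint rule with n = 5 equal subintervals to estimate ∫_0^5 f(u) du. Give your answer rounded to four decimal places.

8.6921

Δu = (5 − 0)/5 = 1.
Left endpoints: 0, 1, 2, 3, 4.
f(0) ≈ 0.0000, f(1) ≈ 1.4142, f(2) ≈ 2.0000, f(3) ≈ 2.4495, f(4) ≈ 2.8284.
Sum = Δu · [f(0) + f(1) + f(2) + f(3) + f(4)].
Sum ≈ 8.6921.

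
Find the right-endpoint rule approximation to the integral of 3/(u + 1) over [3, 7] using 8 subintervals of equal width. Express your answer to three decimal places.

Δu = (7 − 3)/8 = 0.5.
Right endpoints: 3.5, 4, 4.5, 5, 5.5, 6, 6.5, 7.
f(3.5) = 2/3, f(4) = 0.6, f(4.5) = 6/11, f(5) = 0.5, f(5.5) = 6/13, f(6) = 3/7, f(6.5) = 0.4, f(7) = 0.375.
Sum = Δu · [f(3.5) + f(4) + f(4.5) + ...].
Sum ≈ 1.989.

1.989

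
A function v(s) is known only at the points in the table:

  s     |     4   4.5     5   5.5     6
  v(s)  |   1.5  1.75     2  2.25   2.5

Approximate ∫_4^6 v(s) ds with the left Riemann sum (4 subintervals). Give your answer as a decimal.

3.75

Δs = 0.5.
Sum = 0.5·[1.5 + 1.75 + 2 + 2.25] = 3.75.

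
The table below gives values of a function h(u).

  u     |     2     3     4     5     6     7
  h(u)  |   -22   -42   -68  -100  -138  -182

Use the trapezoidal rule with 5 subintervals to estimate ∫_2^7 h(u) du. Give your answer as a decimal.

-450

Δu = 1.
T_5 = (1/2)·[(-22) + 2·(-42) + 2·(-68) + 2·(-100) + 2·(-138) + (-182)] = -450.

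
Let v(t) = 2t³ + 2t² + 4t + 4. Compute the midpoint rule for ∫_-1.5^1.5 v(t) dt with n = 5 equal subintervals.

Δt = (1.5 − (-1.5))/5 = 0.6.
Midpoints: -1.2, -0.6, 0, 0.6, 1.2.
v(-1.2) = -1.376, v(-0.6) = 1.888, v(0) = 4, v(0.6) = 7.552, v(1.2) = 15.136.
Sum = Δt · [v(-1.2) + v(-0.6) + v(0) + v(0.6) + v(1.2)].
Sum = 16.32.

16.32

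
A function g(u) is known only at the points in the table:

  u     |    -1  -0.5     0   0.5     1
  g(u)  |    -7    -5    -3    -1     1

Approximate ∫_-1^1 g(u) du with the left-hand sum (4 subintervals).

-8

Δu = 0.5.
Sum = 0.5·[(-7) + (-5) + (-3) + (-1)] = -8.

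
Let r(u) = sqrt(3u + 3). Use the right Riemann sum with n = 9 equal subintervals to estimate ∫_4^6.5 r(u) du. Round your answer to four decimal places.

10.9276

Δu = (6.5 − 4)/9 = 5/18.
Right endpoints: 77/18, 41/9, 29/6, 46/9, 97/18, 17/3, 107/18, 56/9, 6.5.
r(77/18) ≈ 3.9791, r(41/9) ≈ 4.0825, r(29/6) ≈ 4.1833, r(46/9) ≈ 4.2817, r(97/18) ≈ 4.3780, r(17/3) ≈ 4.4721, r(107/18) ≈ 4.5644, r(56/9) ≈ 4.6547, r(6.5) ≈ 4.7434.
Sum = Δu · [r(77/18) + r(41/9) + r(29/6) + ...].
Sum ≈ 10.9276.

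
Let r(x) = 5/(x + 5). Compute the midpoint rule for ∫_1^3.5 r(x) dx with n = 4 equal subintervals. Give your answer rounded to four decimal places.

Δx = (3.5 − 1)/4 = 0.625.
Midpoints: 1.3125, 1.9375, 2.5625, 3.1875.
r(1.3125) = 80/101, r(1.9375) = 80/111, r(2.5625) = 80/121, r(3.1875) = 80/131.
Sum = Δx · [r(1.3125) + r(1.9375) + r(2.5625) + r(3.1875)].
Sum ≈ 1.7404.

1.7404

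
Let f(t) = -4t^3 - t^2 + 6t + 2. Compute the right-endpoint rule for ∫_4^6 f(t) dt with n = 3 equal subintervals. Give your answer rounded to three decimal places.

Δt = (6 − 4)/3 = 2/3.
Right endpoints: 14/3, 16/3, 6.
f(14/3) = -10754/27, f(16/3) = -16234/27, f(6) = -862.
Sum = Δt · [f(14/3) + f(16/3) + f(6)].
Sum ≈ -1241.037.

-1241.037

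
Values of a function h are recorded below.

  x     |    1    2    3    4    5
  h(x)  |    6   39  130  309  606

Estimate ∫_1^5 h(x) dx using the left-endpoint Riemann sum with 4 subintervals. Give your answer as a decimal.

484

Δx = 1.
Sum = 1·[6 + 39 + 130 + 309] = 484.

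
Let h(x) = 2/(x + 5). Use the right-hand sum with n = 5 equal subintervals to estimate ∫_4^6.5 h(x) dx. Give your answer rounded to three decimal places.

0.478

Δx = (6.5 − 4)/5 = 0.5.
Right endpoints: 4.5, 5, 5.5, 6, 6.5.
h(4.5) = 4/19, h(5) = 0.2, h(5.5) = 4/21, h(6) = 2/11, h(6.5) = 4/23.
Sum = Δx · [h(4.5) + h(5) + h(5.5) + h(6) + h(6.5)].
Sum ≈ 0.478.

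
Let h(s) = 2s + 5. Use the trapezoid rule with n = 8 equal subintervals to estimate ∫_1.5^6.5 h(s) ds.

Δs = (6.5 − 1.5)/8 = 0.625.
h(1.5) = 8, h(2.125) = 9.25, h(2.75) = 10.5, h(3.375) = 11.75, h(4) = 13, h(4.625) = 14.25, h(5.25) = 15.5, h(5.875) = 16.75, h(6.5) = 18.
T_8 = (Δs/2)·[h(s_0) + 2h(s_1) + ... + 2h(s_{7}) + h(s_8)].
Sum = 65.

65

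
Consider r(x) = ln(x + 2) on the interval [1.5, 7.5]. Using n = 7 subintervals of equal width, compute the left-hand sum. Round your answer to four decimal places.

10.5636

Δx = (7.5 − 1.5)/7 = 6/7.
Left endpoints: 1.5, 33/14, 45/14, 57/14, 69/14, 81/14, 93/14.
r(1.5) ≈ 1.2528, r(33/14) ≈ 1.4718, r(45/14) ≈ 1.6514, r(57/14) ≈ 1.8036, r(69/14) ≈ 1.9357, r(81/14) ≈ 2.0523, r(93/14) ≈ 2.1567.
Sum = Δx · [r(1.5) + r(33/14) + r(45/14) + ...].
Sum ≈ 10.5636.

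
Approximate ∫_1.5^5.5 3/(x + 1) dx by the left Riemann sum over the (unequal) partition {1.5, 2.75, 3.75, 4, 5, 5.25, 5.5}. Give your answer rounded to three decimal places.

Subinterval widths: 1.25, 1, 0.25, 1, 0.25, 0.25.
Left endpoints: 1.5, 2.75, 3.75, 4, 5, 5.25.
f(1.5) = 1.2, f(2.75) = 0.8, f(3.75) = 12/19, f(4) = 0.6, f(5) = 0.5, f(5.25) = 0.48.
Sum = Σ Δx_i · f(x_i).
Sum ≈ 3.303.

3.303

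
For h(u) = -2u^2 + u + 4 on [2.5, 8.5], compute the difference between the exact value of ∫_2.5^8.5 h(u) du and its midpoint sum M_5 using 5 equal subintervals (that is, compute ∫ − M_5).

-1.44

Exact integral: ∫_2.5^8.5 h(u) du = -342.
M_5 = -340.56.
Error = -342 − (-340.56) = -1.44.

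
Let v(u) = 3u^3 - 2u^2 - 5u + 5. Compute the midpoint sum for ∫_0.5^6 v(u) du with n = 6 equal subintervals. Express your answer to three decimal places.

Δu = (6 − 0.5)/6 = 11/12.
Midpoints: 23/24, 1.875, 67/24, 89/24, 4.625, 133/24.
v(23/24) = 4663/4608, v(1.875) = 4285/512, v(67/24) = 20851/512, v(89/24) = 515833/4608, v(4.625) = 120775/512, v(133/24) = 654991/1536.
Sum = Δu · [v(23/24) + v(1.875) + v(67/24) + ...].
Sum ≈ 755.667.

755.667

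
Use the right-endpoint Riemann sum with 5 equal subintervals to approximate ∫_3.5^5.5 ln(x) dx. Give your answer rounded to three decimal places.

Δx = (5.5 − 3.5)/5 = 0.4.
Right endpoints: 3.9, 4.3, 4.7, 5.1, 5.5.
f(3.9) ≈ 1.361, f(4.3) ≈ 1.459, f(4.7) ≈ 1.548, f(5.1) ≈ 1.629, f(5.5) ≈ 1.705.
Sum = Δx · [f(3.9) + f(4.3) + f(4.7) + f(5.1) + f(5.5)].
Sum ≈ 3.080.

3.080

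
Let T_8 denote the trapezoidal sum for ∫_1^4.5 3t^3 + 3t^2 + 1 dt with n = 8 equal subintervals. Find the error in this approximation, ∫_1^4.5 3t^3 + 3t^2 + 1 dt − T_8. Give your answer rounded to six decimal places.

Exact integral: ∫_1^4.5 f(t) dt = 400.421875.
T_8 ≈ 403.52026367.
Error ≈ 400.421875 − 403.52026367 ≈ -3.098389.

-3.098389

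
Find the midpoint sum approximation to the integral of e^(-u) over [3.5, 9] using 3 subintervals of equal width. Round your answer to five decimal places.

Δu = (9 − 3.5)/3 = 11/6.
Midpoints: 53/12, 6.25, 97/12.
f(53/12) ≈ 0.01207, f(6.25) ≈ 0.00193, f(97/12) ≈ 0.00031.
Sum = Δu · [f(53/12) + f(6.25) + f(97/12)].
Sum ≈ 0.02624.

0.02624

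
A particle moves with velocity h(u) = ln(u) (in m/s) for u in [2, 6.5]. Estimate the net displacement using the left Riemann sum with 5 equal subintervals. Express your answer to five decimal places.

5.72687

Δu = (6.5 − 2)/5 = 0.9.
Left endpoints: 2, 2.9, 3.8, 4.7, 5.6.
h(2) ≈ 0.69315, h(2.9) ≈ 1.06471, h(3.8) ≈ 1.33500, h(4.7) ≈ 1.54756, h(5.6) ≈ 1.72277.
Sum = Δu · [h(2) + h(2.9) + h(3.8) + h(4.7) + h(5.6)].
Sum ≈ 5.72687.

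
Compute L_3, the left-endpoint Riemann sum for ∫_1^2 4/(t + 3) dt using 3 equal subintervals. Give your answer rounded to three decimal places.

0.927

Δt = (2 − 1)/3 = 1/3.
Left endpoints: 1, 4/3, 5/3.
f(1) = 1, f(4/3) = 12/13, f(5/3) = 6/7.
Sum = Δt · [f(1) + f(4/3) + f(5/3)].
Sum ≈ 0.927.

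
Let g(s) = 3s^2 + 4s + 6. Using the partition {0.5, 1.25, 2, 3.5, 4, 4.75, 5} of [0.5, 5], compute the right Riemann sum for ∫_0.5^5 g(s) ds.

246.15625

Subinterval widths: 0.75, 0.75, 1.5, 0.5, 0.75, 0.25.
Right endpoints: 1.25, 2, 3.5, 4, 4.75, 5.
g(1.25) = 15.6875, g(2) = 26, g(3.5) = 56.75, g(4) = 70, g(4.75) = 92.6875, g(5) = 101.
Sum = Σ Δs_i · g(s_i).
Sum = 246.15625.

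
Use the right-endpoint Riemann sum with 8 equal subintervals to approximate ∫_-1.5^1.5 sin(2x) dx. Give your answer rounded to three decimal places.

Δx = (1.5 − (-1.5))/8 = 0.375.
Right endpoints: -1.125, -0.75, -0.375, 0, 0.375, 0.75, 1.125, 1.5.
f(-1.125) ≈ -0.778, f(-0.75) ≈ -0.997, f(-0.375) ≈ -0.682, f(0) ≈ 0.000, f(0.375) ≈ 0.682, f(0.75) ≈ 0.997, f(1.125) ≈ 0.778, f(1.5) ≈ 0.141.
Sum = Δx · [f(-1.125) + f(-0.75) + f(-0.375) + ...].
Sum ≈ 0.053.

0.053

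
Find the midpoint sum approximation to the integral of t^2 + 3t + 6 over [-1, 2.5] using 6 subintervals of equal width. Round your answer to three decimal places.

34.317

Δt = (2.5 − (-1))/6 = 7/12.
Midpoints: -17/24, -0.125, 11/24, 25/24, 1.625, 53/24.
f(-17/24) = 2521/576, f(-0.125) = 5.640625, f(11/24) = 4369/576, f(25/24) = 5881/576, f(1.625) = 13.515625, f(53/24) = 10081/576.
Sum = Δt · [f(-17/24) + f(-0.125) + f(11/24) + ...].
Sum ≈ 34.317.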